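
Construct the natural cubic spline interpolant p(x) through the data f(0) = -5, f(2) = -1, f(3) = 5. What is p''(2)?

4

Put M_i = p'' at the i-th knot. Here h = (2, 1) and Δ = (2, 6), so the interior equations h_(i-1)·M_(i-1) + 2(h_(i-1)+h_i)·M_i + h_i·M_(i+1) = 6(Δ_i − Δ_(i-1)) read
  2·M_0 + 6·M_1 + 1·M_2 = 6(Δ_1 - Δ_0) = 24
Natural end conditions: M_0 = M_2 = 0.
Hence M_0 = 0, M_1 = 4, M_2 = 0.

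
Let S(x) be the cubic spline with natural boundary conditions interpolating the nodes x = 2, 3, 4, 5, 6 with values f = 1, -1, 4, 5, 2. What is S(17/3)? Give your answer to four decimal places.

3.1958

Let M_i = S''(x_i). Step sizes h_i = 1, 1, 1, 1; slopes of the chords Δ_i = (y_(i+1) - y_i)/h_i = -2, 5, 1, -3.
  1·M_0 + 4·M_1 + 1·M_2 = 6(Δ_1 - Δ_0) = 42
  1·M_1 + 4·M_2 + 1·M_3 = 6(Δ_2 - Δ_1) = -24
  1·M_2 + 4·M_3 + 1·M_4 = 6(Δ_3 - Δ_2) = -24
Natural end conditions: M_0 = M_4 = 0.
Hence M_0 = 0, M_1 = 351/28, M_2 = -57/7, M_3 = -111/28, M_4 = 0.
On [5, 6], S(x) = 5 - 47/28·(x - 5) - 111/56·(x - 5)² + 37/56·(x - 5)³.
With (x - 5) = 2/3: S(17/3) = 604/189.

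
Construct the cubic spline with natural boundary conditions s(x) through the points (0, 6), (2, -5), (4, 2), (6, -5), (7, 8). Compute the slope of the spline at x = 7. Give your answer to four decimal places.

Let σ_i = s''(x_i). Step sizes h_i = 2, 2, 2, 1; slopes of the chords Δ_i = (y_(i+1) - y_i)/h_i = -11/2, 7/2, -7/2, 13.
  2·σ_0 + 8·σ_1 + 2·σ_2 = 6(Δ_1 - Δ_0) = 54
  2·σ_1 + 8·σ_2 + 2·σ_3 = 6(Δ_2 - Δ_1) = -42
  2·σ_2 + 6·σ_3 + 1·σ_4 = 6(Δ_3 - Δ_2) = 99
Natural end conditions: σ_0 = σ_4 = 0.
Forward elimination and back-substitution give σ_0 = 0, σ_1 = 819/82, σ_2 = -531/41, σ_3 = 1707/82, σ_4 = 0.
On [6, 7], s'(x) = b_3 + 2c_3·(x - 6) + 3d_3·(x - 6)² with b_3 = Δ_3 - h_3(2σ_3 + σ_4)/6 = 497/82, c_3 = σ_3/2 = 1707/164, d_3 = (σ_4 - σ_3)/(6h_3) = -569/164. So s'(7) = 2701/164.

16.4695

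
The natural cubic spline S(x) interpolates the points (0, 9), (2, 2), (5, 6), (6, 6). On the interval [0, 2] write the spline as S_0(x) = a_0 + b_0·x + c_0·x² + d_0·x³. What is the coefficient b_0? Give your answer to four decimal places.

With M_i denoting the second derivative at x_i, h_i = 2, 3, 1, and Δ_i = (y_(i+1) − y_i)/h_i = -7/2, 4/3, 0:
  2·M_0 + 10·M_1 + 3·M_2 = 6(Δ_1 - Δ_0) = 29
  3·M_1 + 8·M_2 + 1·M_3 = 6(Δ_2 - Δ_1) = -8
Natural end conditions: M_0 = M_3 = 0.
Solving: M_0 = 0, M_1 = 256/71, M_2 = -167/71, M_3 = 0.
On [0, 2], with S_0(x) = a_0 + b_0·x + c_0·x² + d_0·x³: c_0 = M_0/2 = 0, d_0 = (M_1 - M_0)/(6h_0) = 64/213, b_0 = Δ_0 - h_0(2M_0 + M_1)/6 = -2003/426.

-4.7019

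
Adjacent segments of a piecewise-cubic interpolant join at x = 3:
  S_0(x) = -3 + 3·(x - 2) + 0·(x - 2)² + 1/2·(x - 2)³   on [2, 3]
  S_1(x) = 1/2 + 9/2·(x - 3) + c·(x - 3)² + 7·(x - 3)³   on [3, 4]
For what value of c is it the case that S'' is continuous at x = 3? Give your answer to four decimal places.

1.5000

S_0''(x) = 0 + 3·(x - 2), so S_0''(3) = 3. On the right, S_1''(3) = 2c, so c = 3/2.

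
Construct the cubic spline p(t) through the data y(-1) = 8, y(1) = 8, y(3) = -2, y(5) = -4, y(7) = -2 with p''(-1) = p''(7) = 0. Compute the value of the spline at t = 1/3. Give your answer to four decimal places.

With σ_i denoting the second derivative at x_i, h_i = 2, 2, 2, 2, and Δ_i = (y_(i+1) − y_i)/h_i = 0, -5, -1, 1:
  2·σ_0 + 8·σ_1 + 2·σ_2 = 6(Δ_1 - Δ_0) = -30
  2·σ_1 + 8·σ_2 + 2·σ_3 = 6(Δ_2 - Δ_1) = 24
  2·σ_2 + 8·σ_3 + 2·σ_4 = 6(Δ_3 - Δ_2) = 12
Natural end conditions: σ_0 = σ_4 = 0.
Solving the tridiagonal system: σ_0 = 0, σ_1 = -267/56, σ_2 = 57/14, σ_3 = 27/56, σ_4 = 0.
On [-1, 1], p(t) = 8 + 89/56·(t + 1) + 0·(t + 1)² - 89/224·(t + 1)³.
With (t + 1) = 4/3: p(1/3) = 3469/378.

9.1772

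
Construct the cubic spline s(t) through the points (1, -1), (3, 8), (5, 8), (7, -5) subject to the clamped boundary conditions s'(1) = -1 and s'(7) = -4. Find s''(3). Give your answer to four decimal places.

Let M_i = s''(x_i). Step sizes h_i = 2, 2, 2; slopes of the chords Δ_i = (y_(i+1) - y_i)/h_i = 9/2, 0, -13/2.
  2·M_0 + 8·M_1 + 2·M_2 = 6(Δ_1 - Δ_0) = -27
  2·M_1 + 8·M_2 + 2·M_3 = 6(Δ_2 - Δ_1) = -39
Clamped end conditions give two more equations: 2h_0·M_0 + h_0·M_1 = 6(Δ_0 - s'(1)) = 33 and h_2·M_2 + 2h_2·M_3 = 6(s'(7) - Δ_2) = 15.
Forward elimination and back-substitution give M_0 = 53/5, M_1 = -47/10, M_2 = -53/10, M_3 = 32/5.

-4.7000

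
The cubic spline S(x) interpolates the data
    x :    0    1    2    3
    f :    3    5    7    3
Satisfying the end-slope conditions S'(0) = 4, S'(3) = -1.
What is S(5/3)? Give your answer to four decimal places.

Write M_i for S''(x_i). With h_i = 1, 1, 1 and divided differences Δ_i = 2, 2, -4, the continuity of S' gives the tridiagonal system
  1·M_0 + 4·M_1 + 1·M_2 = 6(Δ_1 - Δ_0) = 0
  1·M_1 + 4·M_2 + 1·M_3 = 6(Δ_2 - Δ_1) = -36
Clamped end conditions give two more equations: 2h_0·M_0 + h_0·M_1 = 6(Δ_0 - S'(0)) = -12 and h_2·M_2 + 2h_2·M_3 = 6(S'(3) - Δ_2) = 18.
Solving the tridiagonal system: M_0 = -134/15, M_1 = 88/15, M_2 = -218/15, M_3 = 244/15.
On [1, 2], S(x) = 5 + 37/15·(x - 1) + 44/15·(x - 1)² - 17/5·(x - 1)³.
With (x - 1) = 2/3: S(5/3) = 937/135.

6.9407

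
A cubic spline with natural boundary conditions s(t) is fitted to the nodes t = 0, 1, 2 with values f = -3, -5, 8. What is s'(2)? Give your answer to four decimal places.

16.7500

Let M_i = s''(x_i). Step sizes h_i = 1, 1; slopes of the chords Δ_i = (y_(i+1) - y_i)/h_i = -2, 13.
  1·M_0 + 4·M_1 + 1·M_2 = 6(Δ_1 - Δ_0) = 90
Natural end conditions: M_0 = M_2 = 0.
Forward elimination and back-substitution give M_0 = 0, M_1 = 45/2, M_2 = 0.
On [1, 2], s'(t) = b_1 + 2c_1·(t - 1) + 3d_1·(t - 1)² with b_1 = Δ_1 - h_1(2M_1 + M_2)/6 = 11/2, c_1 = M_1/2 = 45/4, d_1 = (M_2 - M_1)/(6h_1) = -15/4. So s'(2) = 67/4.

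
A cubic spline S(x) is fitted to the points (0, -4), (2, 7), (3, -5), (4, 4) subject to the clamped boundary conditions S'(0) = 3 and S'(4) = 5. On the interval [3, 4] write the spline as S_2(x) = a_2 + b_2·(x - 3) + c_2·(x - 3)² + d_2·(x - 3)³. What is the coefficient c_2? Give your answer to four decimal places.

With σ_i denoting the second derivative at x_i, h_i = 2, 1, 1, and Δ_i = (y_(i+1) − y_i)/h_i = 11/2, -12, 9:
  2·σ_0 + 6·σ_1 + 1·σ_2 = 6(Δ_1 - Δ_0) = -105
  1·σ_1 + 4·σ_2 + 1·σ_3 = 6(Δ_2 - Δ_1) = 126
Clamped end conditions give two more equations: 2h_0·σ_0 + h_0·σ_1 = 6(Δ_0 - S'(0)) = 15 and h_2·σ_2 + 2h_2·σ_3 = 6(S'(4) - Δ_2) = -24.
Solving: σ_0 = 437/22, σ_1 = -709/22, σ_2 = 535/11, σ_3 = -799/22.
On [3, 4], with S_2(x) = a_2 + b_2·(x - 3) + c_2·(x - 3)² + d_2·(x - 3)³: c_2 = σ_2/2 = 535/22, d_2 = (σ_3 - σ_2)/(6h_2) = -623/44, b_2 = Δ_2 - h_2(2σ_2 + σ_3)/6 = -51/44.

24.3182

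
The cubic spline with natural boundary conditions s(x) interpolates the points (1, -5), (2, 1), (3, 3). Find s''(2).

With σ_i denoting the second derivative at x_i, h_i = 1, 1, and Δ_i = (y_(i+1) − y_i)/h_i = 6, 2:
  1·σ_0 + 4·σ_1 + 1·σ_2 = 6(Δ_1 - Δ_0) = -24
Natural end conditions: σ_0 = σ_2 = 0.
Solving: σ_0 = 0, σ_1 = -6, σ_2 = 0.

-6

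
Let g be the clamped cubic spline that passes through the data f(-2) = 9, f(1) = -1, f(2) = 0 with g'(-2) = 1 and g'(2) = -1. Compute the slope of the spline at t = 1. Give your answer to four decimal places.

Put M_i = g'' at the i-th knot. Here h = (3, 1) and Δ = (-10/3, 1), so the interior equations h_(i-1)·M_(i-1) + 2(h_(i-1)+h_i)·M_i + h_i·M_(i+1) = 6(Δ_i − Δ_(i-1)) read
  3·M_0 + 8·M_1 + 1·M_2 = 6(Δ_1 - Δ_0) = 26
Clamped end conditions give two more equations: 2h_0·M_0 + h_0·M_1 = 6(Δ_0 - g'(-2)) = -26 and h_1·M_1 + 2h_1·M_2 = 6(g'(2) - Δ_1) = -12.
Forward elimination and back-substitution give M_0 = -97/12, M_1 = 15/2, M_2 = -39/4.
On [1, 2], g'(t) = b_1 + 2c_1·(t - 1) + 3d_1·(t - 1)² with b_1 = Δ_1 - h_1(2M_1 + M_2)/6 = 1/8, c_1 = M_1/2 = 15/4, d_1 = (M_2 - M_1)/(6h_1) = -23/8. So g'(1) = 1/8.

0.1250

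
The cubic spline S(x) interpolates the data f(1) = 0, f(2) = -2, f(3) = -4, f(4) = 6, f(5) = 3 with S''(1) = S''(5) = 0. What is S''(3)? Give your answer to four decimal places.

Put m_i = S'' at the i-th knot. Here h = (1, 1, 1, 1) and Δ = (-2, -2, 10, -3), so the interior equations h_(i-1)·m_(i-1) + 2(h_(i-1)+h_i)·m_i + h_i·m_(i+1) = 6(Δ_i − Δ_(i-1)) read
  1·m_0 + 4·m_1 + 1·m_2 = 6(Δ_1 - Δ_0) = 0
  1·m_1 + 4·m_2 + 1·m_3 = 6(Δ_2 - Δ_1) = 72
  1·m_2 + 4·m_3 + 1·m_4 = 6(Δ_3 - Δ_2) = -78
Natural end conditions: m_0 = m_4 = 0.
Hence m_0 = 0, m_1 = -183/28, m_2 = 183/7, m_3 = -729/28, m_4 = 0.

26.1429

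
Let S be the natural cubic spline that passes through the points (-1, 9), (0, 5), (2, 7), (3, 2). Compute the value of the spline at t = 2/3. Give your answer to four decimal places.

Let M_i = S''(x_i). Step sizes h_i = 1, 2, 1; slopes of the chords Δ_i = (y_(i+1) - y_i)/h_i = -4, 1, -5.
  1·M_0 + 6·M_1 + 2·M_2 = 6(Δ_1 - Δ_0) = 30
  2·M_1 + 6·M_2 + 1·M_3 = 6(Δ_2 - Δ_1) = -36
Natural end conditions: M_0 = M_3 = 0.
Forward elimination and back-substitution give M_0 = 0, M_1 = 63/8, M_2 = -69/8, M_3 = 0.
On [0, 2], S(t) = 5 - 11/8·t + 63/16·t² - 11/8·t³.
With t = 2/3: S(2/3) = 293/54.

5.4259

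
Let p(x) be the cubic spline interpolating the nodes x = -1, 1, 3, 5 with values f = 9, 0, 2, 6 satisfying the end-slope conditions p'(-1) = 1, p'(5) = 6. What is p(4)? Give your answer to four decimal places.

2.8917

Let m_i = p''(x_i). Step sizes h_i = 2, 2, 2; slopes of the chords Δ_i = (y_(i+1) - y_i)/h_i = -9/2, 1, 2.
  2·m_0 + 8·m_1 + 2·m_2 = 6(Δ_1 - Δ_0) = 33
  2·m_1 + 8·m_2 + 2·m_3 = 6(Δ_2 - Δ_1) = 6
Clamped end conditions give two more equations: 2h_0·m_0 + h_0·m_1 = 6(Δ_0 - p'(-1)) = -33 and h_2·m_2 + 2h_2·m_3 = 6(p'(5) - Δ_2) = 24.
Forward elimination and back-substitution give m_0 = -367/30, m_1 = 239/30, m_2 = -47/15, m_3 = 227/30.
On [3, 5], p(x) = 2 + 47/30·(x - 3) - 47/30·(x - 3)² + 107/120·(x - 3)³.
With (x - 3) = 1: p(4) = 347/120.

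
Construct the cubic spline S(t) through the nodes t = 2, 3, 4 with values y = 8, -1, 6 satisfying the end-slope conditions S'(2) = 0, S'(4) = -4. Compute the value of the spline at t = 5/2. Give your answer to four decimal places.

Let m_i = S''(x_i). Step sizes h_i = 1, 1; slopes of the chords Δ_i = (y_(i+1) - y_i)/h_i = -9, 7.
  1·m_0 + 4·m_1 + 1·m_2 = 6(Δ_1 - Δ_0) = 96
Clamped end conditions give two more equations: 2h_0·m_0 + h_0·m_1 = 6(Δ_0 - S'(2)) = -54 and h_1·m_1 + 2h_1·m_2 = 6(S'(4) - Δ_1) = -66.
Hence m_0 = -53, m_1 = 52, m_2 = -59.
On [2, 3], S(t) = 8 + 0·(t - 2) - 53/2·(t - 2)² + 35/2·(t - 2)³.
With (t - 2) = 1/2: S(5/2) = 57/16.

3.5625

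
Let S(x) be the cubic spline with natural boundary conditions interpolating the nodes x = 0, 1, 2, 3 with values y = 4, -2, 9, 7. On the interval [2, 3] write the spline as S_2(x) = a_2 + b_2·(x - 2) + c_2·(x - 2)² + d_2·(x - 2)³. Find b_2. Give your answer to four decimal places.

7.2000

Write σ_i for S''(x_i). With h_i = 1, 1, 1 and divided differences Δ_i = -6, 11, -2, the continuity of S' gives the tridiagonal system
  1·σ_0 + 4·σ_1 + 1·σ_2 = 6(Δ_1 - Δ_0) = 102
  1·σ_1 + 4·σ_2 + 1·σ_3 = 6(Δ_2 - Δ_1) = -78
Natural end conditions: σ_0 = σ_3 = 0.
Solving the tridiagonal system: σ_0 = 0, σ_1 = 162/5, σ_2 = -138/5, σ_3 = 0.
On [2, 3], with S_2(x) = a_2 + b_2·(x - 2) + c_2·(x - 2)² + d_2·(x - 2)³: c_2 = σ_2/2 = -69/5, d_2 = (σ_3 - σ_2)/(6h_2) = 23/5, b_2 = Δ_2 - h_2(2σ_2 + σ_3)/6 = 36/5.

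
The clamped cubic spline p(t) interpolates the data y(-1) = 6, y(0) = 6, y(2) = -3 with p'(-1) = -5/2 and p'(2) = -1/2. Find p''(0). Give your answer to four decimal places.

-10.3333

With M_i denoting the second derivative at x_i, h_i = 1, 2, and Δ_i = (y_(i+1) − y_i)/h_i = 0, -9/2:
  1·M_0 + 6·M_1 + 2·M_2 = 6(Δ_1 - Δ_0) = -27
Clamped end conditions give two more equations: 2h_0·M_0 + h_0·M_1 = 6(Δ_0 - p'(-1)) = 15 and h_1·M_1 + 2h_1·M_2 = 6(p'(2) - Δ_1) = 24.
Forward elimination and back-substitution give M_0 = 38/3, M_1 = -31/3, M_2 = 67/6.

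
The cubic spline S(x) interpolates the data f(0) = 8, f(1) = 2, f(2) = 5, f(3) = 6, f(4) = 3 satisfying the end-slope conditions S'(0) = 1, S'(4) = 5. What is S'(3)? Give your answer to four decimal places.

-3.9821

Put m_i = S'' at the i-th knot. Here h = (1, 1, 1, 1) and Δ = (-6, 3, 1, -3), so the interior equations h_(i-1)·m_(i-1) + 2(h_(i-1)+h_i)·m_i + h_i·m_(i+1) = 6(Δ_i − Δ_(i-1)) read
  1·m_0 + 4·m_1 + 1·m_2 = 6(Δ_1 - Δ_0) = 54
  1·m_1 + 4·m_2 + 1·m_3 = 6(Δ_2 - Δ_1) = -12
  1·m_2 + 4·m_3 + 1·m_4 = 6(Δ_3 - Δ_2) = -24
Clamped end conditions give two more equations: 2h_0·m_0 + h_0·m_1 = 6(Δ_0 - S'(0)) = -42 and h_3·m_3 + 2h_3·m_4 = 6(S'(4) - Δ_3) = 48.
Solving: m_0 = -911/28, m_1 = 323/14, m_2 = -23/4, m_3 = -169/14, m_4 = 841/28.
On [3, 4], S'(x) = b_3 + 2c_3·(x - 3) + 3d_3·(x - 3)² with b_3 = Δ_3 - h_3(2m_3 + m_4)/6 = -223/56, c_3 = m_3/2 = -169/28, d_3 = (m_4 - m_3)/(6h_3) = 393/56. So S'(3) = -223/56.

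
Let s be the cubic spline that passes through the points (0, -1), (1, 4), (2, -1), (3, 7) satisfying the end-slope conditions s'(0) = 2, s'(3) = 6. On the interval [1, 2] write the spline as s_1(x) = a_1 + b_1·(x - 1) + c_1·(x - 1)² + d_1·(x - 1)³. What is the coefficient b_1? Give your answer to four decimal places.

-0.7333

Put M_i = s'' at the i-th knot. Here h = (1, 1, 1) and Δ = (5, -5, 8), so the interior equations h_(i-1)·M_(i-1) + 2(h_(i-1)+h_i)·M_i + h_i·M_(i+1) = 6(Δ_i − Δ_(i-1)) read
  1·M_0 + 4·M_1 + 1·M_2 = 6(Δ_1 - Δ_0) = -60
  1·M_1 + 4·M_2 + 1·M_3 = 6(Δ_2 - Δ_1) = 78
Clamped end conditions give two more equations: 2h_0·M_0 + h_0·M_1 = 6(Δ_0 - s'(0)) = 18 and h_2·M_2 + 2h_2·M_3 = 6(s'(3) - Δ_2) = -12.
Solving the tridiagonal system: M_0 = 352/15, M_1 = -434/15, M_2 = 484/15, M_3 = -332/15.
On [1, 2], with s_1(x) = a_1 + b_1·(x - 1) + c_1·(x - 1)² + d_1·(x - 1)³: c_1 = M_1/2 = -217/15, d_1 = (M_2 - M_1)/(6h_1) = 51/5, b_1 = Δ_1 - h_1(2M_1 + M_2)/6 = -11/15.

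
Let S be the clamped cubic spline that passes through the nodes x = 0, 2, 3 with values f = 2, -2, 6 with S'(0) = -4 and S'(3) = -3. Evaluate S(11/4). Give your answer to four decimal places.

5.5781

Write M_i for S''(x_i). With h_i = 2, 1 and divided differences Δ_i = -2, 8, the continuity of S' gives the tridiagonal system
  2·M_0 + 6·M_1 + 1·M_2 = 6(Δ_1 - Δ_0) = 60
Clamped end conditions give two more equations: 2h_0·M_0 + h_0·M_1 = 6(Δ_0 - S'(0)) = 12 and h_1·M_1 + 2h_1·M_2 = 6(S'(3) - Δ_1) = -66.
Forward elimination and back-substitution give M_0 = -20/3, M_1 = 58/3, M_2 = -128/3.
On [2, 3], S(x) = -2 + 26/3·(x - 2) + 29/3·(x - 2)² - 31/3·(x - 2)³.
With (x - 2) = 3/4: S(11/4) = 357/64.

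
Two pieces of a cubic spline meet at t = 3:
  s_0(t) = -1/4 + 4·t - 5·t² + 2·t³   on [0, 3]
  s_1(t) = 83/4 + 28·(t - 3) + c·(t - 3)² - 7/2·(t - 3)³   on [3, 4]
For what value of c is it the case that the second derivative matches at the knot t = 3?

13

s_0''(t) = -10 + 12·t, so s_0''(3) = 26. On the right, s_1''(3) = 2c, so c = 13.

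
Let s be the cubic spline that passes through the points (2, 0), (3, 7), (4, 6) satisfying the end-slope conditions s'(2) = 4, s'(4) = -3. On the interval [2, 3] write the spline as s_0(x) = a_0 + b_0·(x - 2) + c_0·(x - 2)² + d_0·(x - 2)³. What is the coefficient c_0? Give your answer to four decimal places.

8.7500

Write m_i for s''(x_i). With h_i = 1, 1 and divided differences Δ_i = 7, -1, the continuity of s' gives the tridiagonal system
  1·m_0 + 4·m_1 + 1·m_2 = 6(Δ_1 - Δ_0) = -48
Clamped end conditions give two more equations: 2h_0·m_0 + h_0·m_1 = 6(Δ_0 - s'(2)) = 18 and h_1·m_1 + 2h_1·m_2 = 6(s'(4) - Δ_1) = -12.
Forward elimination and back-substitution give m_0 = 35/2, m_1 = -17, m_2 = 5/2.
On [2, 3], with s_0(x) = a_0 + b_0·(x - 2) + c_0·(x - 2)² + d_0·(x - 2)³: c_0 = m_0/2 = 35/4, d_0 = (m_1 - m_0)/(6h_0) = -23/4, b_0 = Δ_0 - h_0(2m_0 + m_1)/6 = 4.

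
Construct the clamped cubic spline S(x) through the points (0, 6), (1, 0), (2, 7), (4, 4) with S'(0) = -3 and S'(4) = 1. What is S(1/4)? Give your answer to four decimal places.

4.6417

With m_i denoting the second derivative at x_i, h_i = 1, 1, 2, and Δ_i = (y_(i+1) − y_i)/h_i = -6, 7, -3/2:
  1·m_0 + 4·m_1 + 1·m_2 = 6(Δ_1 - Δ_0) = 78
  1·m_1 + 6·m_2 + 2·m_3 = 6(Δ_2 - Δ_1) = -51
Clamped end conditions give two more equations: 2h_0·m_0 + h_0·m_1 = 6(Δ_0 - S'(0)) = -18 and h_2·m_2 + 2h_2·m_3 = 6(S'(4) - Δ_2) = 15.
Solving the tridiagonal system: m_0 = -527/22, m_1 = 329/11, m_2 = -389/22, m_3 = 277/22.
On [0, 1], S(x) = 6 - 3·x - 527/44·x² + 395/44·x³.
With x = 1/4: S(1/4) = 13071/2816.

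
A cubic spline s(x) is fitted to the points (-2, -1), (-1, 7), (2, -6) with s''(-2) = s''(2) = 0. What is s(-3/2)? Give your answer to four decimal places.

3.5781

Put σ_i = s'' at the i-th knot. Here h = (1, 3) and Δ = (8, -13/3), so the interior equations h_(i-1)·σ_(i-1) + 2(h_(i-1)+h_i)·σ_i + h_i·σ_(i+1) = 6(Δ_i − Δ_(i-1)) read
  1·σ_0 + 8·σ_1 + 3·σ_2 = 6(Δ_1 - Δ_0) = -74
Natural end conditions: σ_0 = σ_2 = 0.
Hence σ_0 = 0, σ_1 = -37/4, σ_2 = 0.
On [-2, -1], s(x) = -1 + 229/24·(x + 2) + 0·(x + 2)² - 37/24·(x + 2)³.
With (x + 2) = 1/2: s(-3/2) = 229/64.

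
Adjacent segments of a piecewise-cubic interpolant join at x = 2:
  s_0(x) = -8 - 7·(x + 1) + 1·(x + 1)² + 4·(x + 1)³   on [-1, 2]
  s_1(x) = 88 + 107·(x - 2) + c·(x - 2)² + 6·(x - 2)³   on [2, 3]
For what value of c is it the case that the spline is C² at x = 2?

37

s_0''(x) = 2 + 24·(x + 1), so s_0''(2) = 74. On the right, s_1''(2) = 2c, so c = 37.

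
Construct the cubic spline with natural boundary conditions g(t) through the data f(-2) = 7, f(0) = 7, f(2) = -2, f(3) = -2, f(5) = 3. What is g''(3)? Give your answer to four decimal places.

Let M_i = g''(x_i). Step sizes h_i = 2, 2, 1, 2; slopes of the chords Δ_i = (y_(i+1) - y_i)/h_i = 0, -9/2, 0, 5/2.
  2·M_0 + 8·M_1 + 2·M_2 = 6(Δ_1 - Δ_0) = -27
  2·M_1 + 6·M_2 + 1·M_3 = 6(Δ_2 - Δ_1) = 27
  1·M_2 + 6·M_3 + 2·M_4 = 6(Δ_3 - Δ_2) = 15
Natural end conditions: M_0 = M_4 = 0.
Hence M_0 = 0, M_1 = -1239/256, M_2 = 375/64, M_3 = 195/128, M_4 = 0.

1.5234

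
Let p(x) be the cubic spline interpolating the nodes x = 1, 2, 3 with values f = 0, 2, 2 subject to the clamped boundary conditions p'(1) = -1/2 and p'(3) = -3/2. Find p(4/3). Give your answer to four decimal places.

0.2963

Put σ_i = p'' at the i-th knot. Here h = (1, 1) and Δ = (2, 0), so the interior equations h_(i-1)·σ_(i-1) + 2(h_(i-1)+h_i)·σ_i + h_i·σ_(i+1) = 6(Δ_i − Δ_(i-1)) read
  1·σ_0 + 4·σ_1 + 1·σ_2 = 6(Δ_1 - Δ_0) = -12
Clamped end conditions give two more equations: 2h_0·σ_0 + h_0·σ_1 = 6(Δ_0 - p'(1)) = 15 and h_1·σ_1 + 2h_1·σ_2 = 6(p'(3) - Δ_1) = -9.
Hence σ_0 = 10, σ_1 = -5, σ_2 = -2.
On [1, 2], p(x) = 0 - 1/2·(x - 1) + 5·(x - 1)² - 5/2·(x - 1)³.
With (x - 1) = 1/3: p(4/3) = 8/27.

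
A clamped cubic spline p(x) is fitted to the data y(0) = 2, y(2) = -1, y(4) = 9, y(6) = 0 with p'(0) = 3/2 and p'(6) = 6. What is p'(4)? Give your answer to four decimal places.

Put σ_i = p'' at the i-th knot. Here h = (2, 2, 2) and Δ = (-3/2, 5, -9/2), so the interior equations h_(i-1)·σ_(i-1) + 2(h_(i-1)+h_i)·σ_i + h_i·σ_(i+1) = 6(Δ_i − Δ_(i-1)) read
  2·σ_0 + 8·σ_1 + 2·σ_2 = 6(Δ_1 - Δ_0) = 39
  2·σ_1 + 8·σ_2 + 2·σ_3 = 6(Δ_2 - Δ_1) = -57
Clamped end conditions give two more equations: 2h_0·σ_0 + h_0·σ_1 = 6(Δ_0 - p'(0)) = -18 and h_2·σ_2 + 2h_2·σ_3 = 6(p'(6) - Δ_2) = 63.
Solving the tridiagonal system: σ_0 = -51/5, σ_1 = 57/5, σ_2 = -159/10, σ_3 = 237/10.
On [4, 6], p'(x) = b_2 + 2c_2·(x - 4) + 3d_2·(x - 4)² with b_2 = Δ_2 - h_2(2σ_2 + σ_3)/6 = -9/5, c_2 = σ_2/2 = -159/20, d_2 = (σ_3 - σ_2)/(6h_2) = 33/10. So p'(4) = -9/5.

-1.8000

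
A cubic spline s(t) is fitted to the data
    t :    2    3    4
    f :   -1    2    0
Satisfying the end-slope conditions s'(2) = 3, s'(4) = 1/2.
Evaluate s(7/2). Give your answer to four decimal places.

0.9219

Let σ_i = s''(x_i). Step sizes h_i = 1, 1; slopes of the chords Δ_i = (y_(i+1) - y_i)/h_i = 3, -2.
  1·σ_0 + 4·σ_1 + 1·σ_2 = 6(Δ_1 - Δ_0) = -30
Clamped end conditions give two more equations: 2h_0·σ_0 + h_0·σ_1 = 6(Δ_0 - s'(2)) = 0 and h_1·σ_1 + 2h_1·σ_2 = 6(s'(4) - Δ_1) = 15.
Solving the tridiagonal system: σ_0 = 25/4, σ_1 = -25/2, σ_2 = 55/4.
On [3, 4], s(t) = 2 - 1/8·(t - 3) - 25/4·(t - 3)² + 35/8·(t - 3)³.
With (t - 3) = 1/2: s(7/2) = 59/64.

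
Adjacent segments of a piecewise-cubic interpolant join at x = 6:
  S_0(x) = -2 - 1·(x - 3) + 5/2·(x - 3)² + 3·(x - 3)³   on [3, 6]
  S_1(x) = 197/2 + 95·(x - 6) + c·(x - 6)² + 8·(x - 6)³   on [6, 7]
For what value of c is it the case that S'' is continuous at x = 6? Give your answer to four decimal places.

29.5000

S_0''(x) = 5 + 18·(x - 3), so S_0''(6) = 59. On the right, S_1''(6) = 2c, so c = 59/2.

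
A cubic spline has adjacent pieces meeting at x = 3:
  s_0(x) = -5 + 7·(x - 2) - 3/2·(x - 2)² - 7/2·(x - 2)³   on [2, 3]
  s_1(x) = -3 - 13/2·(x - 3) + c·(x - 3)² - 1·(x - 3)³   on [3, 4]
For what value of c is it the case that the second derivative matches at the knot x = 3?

-12

s_0''(x) = -3 - 21·(x - 2), so s_0''(3) = -24. On the right, s_1''(3) = 2c, so c = -12.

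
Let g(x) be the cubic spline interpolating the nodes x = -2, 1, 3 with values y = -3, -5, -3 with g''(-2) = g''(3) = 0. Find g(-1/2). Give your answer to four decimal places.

-4.5625

Put m_i = g'' at the i-th knot. Here h = (3, 2) and Δ = (-2/3, 1), so the interior equations h_(i-1)·m_(i-1) + 2(h_(i-1)+h_i)·m_i + h_i·m_(i+1) = 6(Δ_i − Δ_(i-1)) read
  3·m_0 + 10·m_1 + 2·m_2 = 6(Δ_1 - Δ_0) = 10
Natural end conditions: m_0 = m_2 = 0.
Solving: m_0 = 0, m_1 = 1, m_2 = 0.
On [-2, 1], g(x) = -3 - 7/6·(x + 2) + 0·(x + 2)² + 1/18·(x + 2)³.
With (x + 2) = 3/2: g(-1/2) = -73/16.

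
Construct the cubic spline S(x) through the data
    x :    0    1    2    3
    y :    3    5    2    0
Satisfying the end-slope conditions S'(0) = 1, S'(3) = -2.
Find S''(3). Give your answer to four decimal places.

With σ_i denoting the second derivative at x_i, h_i = 1, 1, 1, and Δ_i = (y_(i+1) − y_i)/h_i = 2, -3, -2:
  1·σ_0 + 4·σ_1 + 1·σ_2 = 6(Δ_1 - Δ_0) = -30
  1·σ_1 + 4·σ_2 + 1·σ_3 = 6(Δ_2 - Δ_1) = 6
Clamped end conditions give two more equations: 2h_0·σ_0 + h_0·σ_1 = 6(Δ_0 - S'(0)) = 6 and h_2·σ_2 + 2h_2·σ_3 = 6(S'(3) - Δ_2) = 0.
Hence σ_0 = 42/5, σ_1 = -54/5, σ_2 = 24/5, σ_3 = -12/5.

-2.4000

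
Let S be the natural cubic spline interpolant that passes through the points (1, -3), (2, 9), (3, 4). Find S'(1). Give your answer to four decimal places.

With M_i denoting the second derivative at x_i, h_i = 1, 1, and Δ_i = (y_(i+1) − y_i)/h_i = 12, -5:
  1·M_0 + 4·M_1 + 1·M_2 = 6(Δ_1 - Δ_0) = -102
Natural end conditions: M_0 = M_2 = 0.
Solving the tridiagonal system: M_0 = 0, M_1 = -51/2, M_2 = 0.
On [1, 2], S'(t) = b_0 + 2c_0·(t - 1) + 3d_0·(t - 1)² with b_0 = Δ_0 - h_0(2M_0 + M_1)/6 = 65/4, c_0 = M_0/2 = 0, d_0 = (M_1 - M_0)/(6h_0) = -17/4. So S'(1) = 65/4.

16.2500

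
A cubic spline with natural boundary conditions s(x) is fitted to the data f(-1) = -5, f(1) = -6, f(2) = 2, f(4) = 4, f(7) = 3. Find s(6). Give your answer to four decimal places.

2.8889

With M_i denoting the second derivative at x_i, h_i = 2, 1, 2, 3, and Δ_i = (y_(i+1) − y_i)/h_i = -1/2, 8, 1, -1/3:
  2·M_0 + 6·M_1 + 1·M_2 = 6(Δ_1 - Δ_0) = 51
  1·M_1 + 6·M_2 + 2·M_3 = 6(Δ_2 - Δ_1) = -42
  2·M_2 + 10·M_3 + 3·M_4 = 6(Δ_3 - Δ_2) = -8
Natural end conditions: M_0 = M_4 = 0.
Solving the tridiagonal system: M_0 = 0, M_1 = 10, M_2 = -9, M_3 = 1, M_4 = 0.
On [4, 7], s(x) = 4 - 4/3·(x - 4) + 1/2·(x - 4)² - 1/18·(x - 4)³.
With (x - 4) = 2: s(6) = 26/9.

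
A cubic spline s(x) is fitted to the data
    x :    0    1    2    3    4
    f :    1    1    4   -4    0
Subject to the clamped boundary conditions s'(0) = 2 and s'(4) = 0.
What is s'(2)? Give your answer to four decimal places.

-3.9286

Write m_i for s''(x_i). With h_i = 1, 1, 1, 1 and divided differences Δ_i = 0, 3, -8, 4, the continuity of s' gives the tridiagonal system
  1·m_0 + 4·m_1 + 1·m_2 = 6(Δ_1 - Δ_0) = 18
  1·m_1 + 4·m_2 + 1·m_3 = 6(Δ_2 - Δ_1) = -66
  1·m_2 + 4·m_3 + 1·m_4 = 6(Δ_3 - Δ_2) = 72
Clamped end conditions give two more equations: 2h_0·m_0 + h_0·m_1 = 6(Δ_0 - s'(0)) = -12 and h_3·m_3 + 2h_3·m_4 = 6(s'(4) - Δ_3) = -24.
Solving: m_0 = -377/28, m_1 = 209/14, m_2 = -113/4, m_3 = 449/14, m_4 = -785/28.
On [2, 3], s'(x) = b_2 + 2c_2·(x - 2) + 3d_2·(x - 2)² with b_2 = Δ_2 - h_2(2m_2 + m_3)/6 = -55/14, c_2 = m_2/2 = -113/8, d_2 = (m_3 - m_2)/(6h_2) = 563/56. So s'(2) = -55/14.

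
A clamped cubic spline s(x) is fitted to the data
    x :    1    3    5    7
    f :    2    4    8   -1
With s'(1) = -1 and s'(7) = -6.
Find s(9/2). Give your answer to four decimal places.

7.9344

Let m_i = s''(x_i). Step sizes h_i = 2, 2, 2; slopes of the chords Δ_i = (y_(i+1) - y_i)/h_i = 1, 2, -9/2.
  2·m_0 + 8·m_1 + 2·m_2 = 6(Δ_1 - Δ_0) = 6
  2·m_1 + 8·m_2 + 2·m_3 = 6(Δ_2 - Δ_1) = -39
Clamped end conditions give two more equations: 2h_0·m_0 + h_0·m_1 = 6(Δ_0 - s'(1)) = 12 and h_2·m_2 + 2h_2·m_3 = 6(s'(7) - Δ_2) = -9.
Solving: m_0 = 67/30, m_1 = 23/15, m_2 = -161/30, m_3 = 13/30.
On [3, 5], s(x) = 4 + 83/30·(x - 3) + 23/30·(x - 3)² - 23/40·(x - 3)³.
With (x - 3) = 3/2: s(9/2) = 2539/320.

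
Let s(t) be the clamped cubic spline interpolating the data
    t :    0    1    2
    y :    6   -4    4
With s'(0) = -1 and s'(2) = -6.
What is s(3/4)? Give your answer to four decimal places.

Let m_i = s''(x_i). Step sizes h_i = 1, 1; slopes of the chords Δ_i = (y_(i+1) - y_i)/h_i = -10, 8.
  1·m_0 + 4·m_1 + 1·m_2 = 6(Δ_1 - Δ_0) = 108
Clamped end conditions give two more equations: 2h_0·m_0 + h_0·m_1 = 6(Δ_0 - s'(0)) = -54 and h_1·m_1 + 2h_1·m_2 = 6(s'(2) - Δ_1) = -84.
Hence m_0 = -113/2, m_1 = 59, m_2 = -143/2.
On [0, 1], s(t) = 6 - 1·t - 113/4·t² + 77/4·t³.
With t = 3/4: s(3/4) = -645/256.

-2.5195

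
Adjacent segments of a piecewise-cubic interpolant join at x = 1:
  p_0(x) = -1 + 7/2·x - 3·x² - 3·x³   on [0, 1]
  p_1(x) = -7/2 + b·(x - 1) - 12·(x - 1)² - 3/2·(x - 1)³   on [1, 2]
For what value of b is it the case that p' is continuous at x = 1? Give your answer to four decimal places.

-11.5000

p_0'(x) = 7/2 - 6·x - 9·x², so p_0'(1) = -23/2. On the right, p_1'(1) = b, so b = -23/2.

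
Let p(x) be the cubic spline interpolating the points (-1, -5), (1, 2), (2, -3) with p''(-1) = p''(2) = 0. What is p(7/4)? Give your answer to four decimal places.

-1.4180

Put M_i = p'' at the i-th knot. Here h = (2, 1) and Δ = (7/2, -5), so the interior equations h_(i-1)·M_(i-1) + 2(h_(i-1)+h_i)·M_i + h_i·M_(i+1) = 6(Δ_i − Δ_(i-1)) read
  2·M_0 + 6·M_1 + 1·M_2 = 6(Δ_1 - Δ_0) = -51
Natural end conditions: M_0 = M_2 = 0.
Hence M_0 = 0, M_1 = -17/2, M_2 = 0.
On [1, 2], p(x) = 2 - 13/6·(x - 1) - 17/4·(x - 1)² + 17/12·(x - 1)³.
With (x - 1) = 3/4: p(7/4) = -363/256.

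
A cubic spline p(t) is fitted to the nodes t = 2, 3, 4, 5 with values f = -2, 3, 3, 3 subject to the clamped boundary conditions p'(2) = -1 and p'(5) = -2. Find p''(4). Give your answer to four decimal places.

Write M_i for p''(x_i). With h_i = 1, 1, 1 and divided differences Δ_i = 5, 0, 0, the continuity of p' gives the tridiagonal system
  1·M_0 + 4·M_1 + 1·M_2 = 6(Δ_1 - Δ_0) = -30
  1·M_1 + 4·M_2 + 1·M_3 = 6(Δ_2 - Δ_1) = 0
Clamped end conditions give two more equations: 2h_0·M_0 + h_0·M_1 = 6(Δ_0 - p'(2)) = 36 and h_2·M_2 + 2h_2·M_3 = 6(p'(5) - Δ_2) = -12.
Forward elimination and back-substitution give M_0 = 386/15, M_1 = -232/15, M_2 = 92/15, M_3 = -136/15.

6.1333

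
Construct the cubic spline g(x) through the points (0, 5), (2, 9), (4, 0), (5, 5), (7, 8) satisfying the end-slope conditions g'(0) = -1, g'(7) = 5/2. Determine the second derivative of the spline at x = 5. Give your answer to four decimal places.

-7.6885

Put M_i = g'' at the i-th knot. Here h = (2, 2, 1, 2) and Δ = (2, -9/2, 5, 3/2), so the interior equations h_(i-1)·M_(i-1) + 2(h_(i-1)+h_i)·M_i + h_i·M_(i+1) = 6(Δ_i − Δ_(i-1)) read
  2·M_0 + 8·M_1 + 2·M_2 = 6(Δ_1 - Δ_0) = -39
  2·M_1 + 6·M_2 + 1·M_3 = 6(Δ_2 - Δ_1) = 57
  1·M_2 + 6·M_3 + 2·M_4 = 6(Δ_3 - Δ_2) = -21
Clamped end conditions give two more equations: 2h_0·M_0 + h_0·M_1 = 6(Δ_0 - g'(0)) = 18 and h_3·M_3 + 2h_3·M_4 = 6(g'(7) - Δ_3) = 6.
Forward elimination and back-substitution give M_0 = 1219/122, M_1 = -670/61, M_2 = 881/61, M_3 = -469/61, M_4 = 326/61.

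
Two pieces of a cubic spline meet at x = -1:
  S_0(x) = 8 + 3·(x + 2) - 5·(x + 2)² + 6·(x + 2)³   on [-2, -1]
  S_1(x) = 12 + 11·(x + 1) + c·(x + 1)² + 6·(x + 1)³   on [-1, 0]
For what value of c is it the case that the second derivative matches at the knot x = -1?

13

S_0''(x) = -10 + 36·(x + 2), so S_0''(-1) = 26. On the right, S_1''(-1) = 2c, so c = 13.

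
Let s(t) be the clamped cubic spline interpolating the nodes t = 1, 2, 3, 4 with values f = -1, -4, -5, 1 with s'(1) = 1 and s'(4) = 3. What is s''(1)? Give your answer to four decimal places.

-13.4667

Write σ_i for s''(x_i). With h_i = 1, 1, 1 and divided differences Δ_i = -3, -1, 6, the continuity of s' gives the tridiagonal system
  1·σ_0 + 4·σ_1 + 1·σ_2 = 6(Δ_1 - Δ_0) = 12
  1·σ_1 + 4·σ_2 + 1·σ_3 = 6(Δ_2 - Δ_1) = 42
Clamped end conditions give two more equations: 2h_0·σ_0 + h_0·σ_1 = 6(Δ_0 - s'(1)) = -24 and h_2·σ_2 + 2h_2·σ_3 = 6(s'(4) - Δ_2) = -18.
Solving the tridiagonal system: σ_0 = -202/15, σ_1 = 44/15, σ_2 = 206/15, σ_3 = -238/15.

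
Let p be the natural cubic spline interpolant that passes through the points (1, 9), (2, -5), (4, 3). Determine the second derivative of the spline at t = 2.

Write σ_i for p''(x_i). With h_i = 1, 2 and divided differences Δ_i = -14, 4, the continuity of p' gives the tridiagonal system
  1·σ_0 + 6·σ_1 + 2·σ_2 = 6(Δ_1 - Δ_0) = 108
Natural end conditions: σ_0 = σ_2 = 0.
Forward elimination and back-substitution give σ_0 = 0, σ_1 = 18, σ_2 = 0.

18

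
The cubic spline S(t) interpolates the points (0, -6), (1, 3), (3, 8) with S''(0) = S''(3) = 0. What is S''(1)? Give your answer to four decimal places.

-6.5000

Let M_i = S''(x_i). Step sizes h_i = 1, 2; slopes of the chords Δ_i = (y_(i+1) - y_i)/h_i = 9, 5/2.
  1·M_0 + 6·M_1 + 2·M_2 = 6(Δ_1 - Δ_0) = -39
Natural end conditions: M_0 = M_2 = 0.
Hence M_0 = 0, M_1 = -13/2, M_2 = 0.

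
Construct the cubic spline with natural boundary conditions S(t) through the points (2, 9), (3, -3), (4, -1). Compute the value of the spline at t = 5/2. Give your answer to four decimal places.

1.6875

With M_i denoting the second derivative at x_i, h_i = 1, 1, and Δ_i = (y_(i+1) − y_i)/h_i = -12, 2:
  1·M_0 + 4·M_1 + 1·M_2 = 6(Δ_1 - Δ_0) = 84
Natural end conditions: M_0 = M_2 = 0.
Forward elimination and back-substitution give M_0 = 0, M_1 = 21, M_2 = 0.
On [2, 3], S(t) = 9 - 31/2·(t - 2) + 0·(t - 2)² + 7/2·(t - 2)³.
With (t - 2) = 1/2: S(5/2) = 27/16.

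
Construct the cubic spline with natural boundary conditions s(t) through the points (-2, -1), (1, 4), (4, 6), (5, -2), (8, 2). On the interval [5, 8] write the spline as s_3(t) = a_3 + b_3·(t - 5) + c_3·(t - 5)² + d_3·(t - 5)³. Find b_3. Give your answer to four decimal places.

Let M_i = s''(x_i). Step sizes h_i = 3, 3, 1, 3; slopes of the chords Δ_i = (y_(i+1) - y_i)/h_i = 5/3, 2/3, -8, 4/3.
  3·M_0 + 12·M_1 + 3·M_2 = 6(Δ_1 - Δ_0) = -6
  3·M_1 + 8·M_2 + 1·M_3 = 6(Δ_2 - Δ_1) = -52
  1·M_2 + 8·M_3 + 3·M_4 = 6(Δ_3 - Δ_2) = 56
Natural end conditions: M_0 = M_4 = 0.
Forward elimination and back-substitution give M_0 = 0, M_1 = 173/114, M_2 = -460/57, M_3 = 913/114, M_4 = 0.
On [5, 8], with s_3(t) = a_3 + b_3·(t - 5) + c_3·(t - 5)² + d_3·(t - 5)³: c_3 = M_3/2 = 913/228, d_3 = (M_4 - M_3)/(6h_3) = -913/2052, b_3 = Δ_3 - h_3(2M_3 + M_4)/6 = -761/114.

-6.6754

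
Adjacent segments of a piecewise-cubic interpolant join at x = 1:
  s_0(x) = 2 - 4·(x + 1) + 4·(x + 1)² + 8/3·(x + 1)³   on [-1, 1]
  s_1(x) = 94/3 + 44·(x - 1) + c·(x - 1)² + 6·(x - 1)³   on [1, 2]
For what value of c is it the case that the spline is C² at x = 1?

20

s_0''(x) = 8 + 16·(x + 1), so s_0''(1) = 40. On the right, s_1''(1) = 2c, so c = 20.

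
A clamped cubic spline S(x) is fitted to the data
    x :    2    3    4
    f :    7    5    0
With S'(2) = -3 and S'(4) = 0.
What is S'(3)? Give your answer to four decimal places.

-4.5000

Write M_i for S''(x_i). With h_i = 1, 1 and divided differences Δ_i = -2, -5, the continuity of S' gives the tridiagonal system
  1·M_0 + 4·M_1 + 1·M_2 = 6(Δ_1 - Δ_0) = -18
Clamped end conditions give two more equations: 2h_0·M_0 + h_0·M_1 = 6(Δ_0 - S'(2)) = 6 and h_1·M_1 + 2h_1·M_2 = 6(S'(4) - Δ_1) = 30.
Solving the tridiagonal system: M_0 = 9, M_1 = -12, M_2 = 21.
On [3, 4], S'(x) = b_1 + 2c_1·(x - 3) + 3d_1·(x - 3)² with b_1 = Δ_1 - h_1(2M_1 + M_2)/6 = -9/2, c_1 = M_1/2 = -6, d_1 = (M_2 - M_1)/(6h_1) = 11/2. So S'(3) = -9/2.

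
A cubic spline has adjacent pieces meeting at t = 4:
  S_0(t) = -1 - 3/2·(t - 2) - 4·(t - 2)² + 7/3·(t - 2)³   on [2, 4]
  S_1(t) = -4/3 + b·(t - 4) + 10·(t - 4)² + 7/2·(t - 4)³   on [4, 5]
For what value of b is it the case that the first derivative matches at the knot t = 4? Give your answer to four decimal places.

10.5000

S_0'(t) = -3/2 - 8·(t - 2) + 7·(t - 2)², so S_0'(4) = 21/2. On the right, S_1'(4) = b, so b = 21/2.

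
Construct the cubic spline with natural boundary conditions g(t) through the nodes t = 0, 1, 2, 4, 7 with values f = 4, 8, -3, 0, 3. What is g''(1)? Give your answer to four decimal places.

-27.0841

With M_i denoting the second derivative at x_i, h_i = 1, 1, 2, 3, and Δ_i = (y_(i+1) − y_i)/h_i = 4, -11, 3/2, 1:
  1·M_0 + 4·M_1 + 1·M_2 = 6(Δ_1 - Δ_0) = -90
  1·M_1 + 6·M_2 + 2·M_3 = 6(Δ_2 - Δ_1) = 75
  2·M_2 + 10·M_3 + 3·M_4 = 6(Δ_3 - Δ_2) = -3
Natural end conditions: M_0 = M_4 = 0.
Solving: M_0 = 0, M_1 = -2898/107, M_2 = 1962/107, M_3 = -849/214, M_4 = 0.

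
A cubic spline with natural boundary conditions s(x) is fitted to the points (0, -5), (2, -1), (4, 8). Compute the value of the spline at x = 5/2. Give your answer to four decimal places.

0.8398

Put M_i = s'' at the i-th knot. Here h = (2, 2) and Δ = (2, 9/2), so the interior equations h_(i-1)·M_(i-1) + 2(h_(i-1)+h_i)·M_i + h_i·M_(i+1) = 6(Δ_i − Δ_(i-1)) read
  2·M_0 + 8·M_1 + 2·M_2 = 6(Δ_1 - Δ_0) = 15
Natural end conditions: M_0 = M_2 = 0.
Solving: M_0 = 0, M_1 = 15/8, M_2 = 0.
On [2, 4], s(x) = -1 + 13/4·(x - 2) + 15/16·(x - 2)² - 5/32·(x - 2)³.
With (x - 2) = 1/2: s(5/2) = 215/256.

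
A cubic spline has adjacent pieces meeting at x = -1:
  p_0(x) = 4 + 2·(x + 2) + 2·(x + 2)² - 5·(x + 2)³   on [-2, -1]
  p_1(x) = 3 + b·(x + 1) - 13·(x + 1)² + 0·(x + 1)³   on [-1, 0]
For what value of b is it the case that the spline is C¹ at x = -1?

p_0'(x) = 2 + 4·(x + 2) - 15·(x + 2)², so p_0'(-1) = -9. On the right, p_1'(-1) = b, so b = -9.

-9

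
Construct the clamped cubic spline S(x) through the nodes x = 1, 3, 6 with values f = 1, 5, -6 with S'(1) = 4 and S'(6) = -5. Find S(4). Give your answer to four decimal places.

With m_i denoting the second derivative at x_i, h_i = 2, 3, and Δ_i = (y_(i+1) − y_i)/h_i = 2, -11/3:
  2·m_0 + 10·m_1 + 3·m_2 = 6(Δ_1 - Δ_0) = -34
Clamped end conditions give two more equations: 2h_0·m_0 + h_0·m_1 = 6(Δ_0 - S'(1)) = -12 and h_1·m_1 + 2h_1·m_2 = 6(S'(6) - Δ_1) = -8.
Forward elimination and back-substitution give m_0 = -7/5, m_1 = -16/5, m_2 = 4/15.
On [3, 6], S(x) = 5 - 3/5·(x - 3) - 8/5·(x - 3)² + 26/135·(x - 3)³.
With (x - 3) = 1: S(4) = 404/135.

2.9926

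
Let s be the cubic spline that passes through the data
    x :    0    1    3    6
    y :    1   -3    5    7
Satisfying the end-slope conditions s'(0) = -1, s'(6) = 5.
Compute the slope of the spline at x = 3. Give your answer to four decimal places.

Let m_i = s''(x_i). Step sizes h_i = 1, 2, 3; slopes of the chords Δ_i = (y_(i+1) - y_i)/h_i = -4, 4, 2/3.
  1·m_0 + 6·m_1 + 2·m_2 = 6(Δ_1 - Δ_0) = 48
  2·m_1 + 10·m_2 + 3·m_3 = 6(Δ_2 - Δ_1) = -20
Clamped end conditions give two more equations: 2h_0·m_0 + h_0·m_1 = 6(Δ_0 - s'(0)) = -18 and h_2·m_2 + 2h_2·m_3 = 6(s'(6) - Δ_2) = 26.
Solving: m_0 = -880/57, m_1 = 734/57, m_2 = -394/57, m_3 = 148/19.
On [3, 6], s'(x) = b_2 + 2c_2·(x - 3) + 3d_2·(x - 3)² with b_2 = Δ_2 - h_2(2m_2 + m_3)/6 = 70/19, c_2 = m_2/2 = -197/57, d_2 = (m_3 - m_2)/(6h_2) = 419/513. So s'(3) = 70/19.

3.6842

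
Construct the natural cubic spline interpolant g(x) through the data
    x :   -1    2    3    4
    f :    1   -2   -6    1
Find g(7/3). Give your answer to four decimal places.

Put m_i = g'' at the i-th knot. Here h = (3, 1, 1) and Δ = (-1, -4, 7), so the interior equations h_(i-1)·m_(i-1) + 2(h_(i-1)+h_i)·m_i + h_i·m_(i+1) = 6(Δ_i − Δ_(i-1)) read
  3·m_0 + 8·m_1 + 1·m_2 = 6(Δ_1 - Δ_0) = -18
  1·m_1 + 4·m_2 + 1·m_3 = 6(Δ_2 - Δ_1) = 66
Natural end conditions: m_0 = m_3 = 0.
Forward elimination and back-substitution give m_0 = 0, m_1 = -138/31, m_2 = 546/31, m_3 = 0.
On [2, 3], g(x) = -2 - 169/31·(x - 2) - 69/31·(x - 2)² + 114/31·(x - 2)³.
With (x - 2) = 1/3: g(7/3) = -1096/279.

-3.9283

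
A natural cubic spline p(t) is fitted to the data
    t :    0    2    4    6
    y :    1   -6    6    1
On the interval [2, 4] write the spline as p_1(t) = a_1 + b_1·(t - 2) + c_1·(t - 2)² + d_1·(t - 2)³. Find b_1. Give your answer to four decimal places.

2.7000

Put M_i = p'' at the i-th knot. Here h = (2, 2, 2) and Δ = (-7/2, 6, -5/2), so the interior equations h_(i-1)·M_(i-1) + 2(h_(i-1)+h_i)·M_i + h_i·M_(i+1) = 6(Δ_i − Δ_(i-1)) read
  2·M_0 + 8·M_1 + 2·M_2 = 6(Δ_1 - Δ_0) = 57
  2·M_1 + 8·M_2 + 2·M_3 = 6(Δ_2 - Δ_1) = -51
Natural end conditions: M_0 = M_3 = 0.
Forward elimination and back-substitution give M_0 = 0, M_1 = 93/10, M_2 = -87/10, M_3 = 0.
On [2, 4], with p_1(t) = a_1 + b_1·(t - 2) + c_1·(t - 2)² + d_1·(t - 2)³: c_1 = M_1/2 = 93/20, d_1 = (M_2 - M_1)/(6h_1) = -3/2, b_1 = Δ_1 - h_1(2M_1 + M_2)/6 = 27/10.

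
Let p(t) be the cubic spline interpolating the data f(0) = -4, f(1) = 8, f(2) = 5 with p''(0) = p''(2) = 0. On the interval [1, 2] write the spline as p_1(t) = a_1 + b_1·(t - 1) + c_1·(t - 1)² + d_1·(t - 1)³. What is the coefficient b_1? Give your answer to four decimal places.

4.5000

With σ_i denoting the second derivative at x_i, h_i = 1, 1, and Δ_i = (y_(i+1) − y_i)/h_i = 12, -3:
  1·σ_0 + 4·σ_1 + 1·σ_2 = 6(Δ_1 - Δ_0) = -90
Natural end conditions: σ_0 = σ_2 = 0.
Forward elimination and back-substitution give σ_0 = 0, σ_1 = -45/2, σ_2 = 0.
On [1, 2], with p_1(t) = a_1 + b_1·(t - 1) + c_1·(t - 1)² + d_1·(t - 1)³: c_1 = σ_1/2 = -45/4, d_1 = (σ_2 - σ_1)/(6h_1) = 15/4, b_1 = Δ_1 - h_1(2σ_1 + σ_2)/6 = 9/2.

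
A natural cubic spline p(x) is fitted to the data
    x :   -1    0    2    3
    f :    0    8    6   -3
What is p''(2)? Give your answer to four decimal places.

Let m_i = p''(x_i). Step sizes h_i = 1, 2, 1; slopes of the chords Δ_i = (y_(i+1) - y_i)/h_i = 8, -1, -9.
  1·m_0 + 6·m_1 + 2·m_2 = 6(Δ_1 - Δ_0) = -54
  2·m_1 + 6·m_2 + 1·m_3 = 6(Δ_2 - Δ_1) = -48
Natural end conditions: m_0 = m_3 = 0.
Solving the tridiagonal system: m_0 = 0, m_1 = -57/8, m_2 = -45/8, m_3 = 0.

-5.6250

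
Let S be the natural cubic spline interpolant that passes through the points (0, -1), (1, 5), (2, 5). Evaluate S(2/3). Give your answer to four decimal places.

3.5556

With m_i denoting the second derivative at x_i, h_i = 1, 1, and Δ_i = (y_(i+1) − y_i)/h_i = 6, 0:
  1·m_0 + 4·m_1 + 1·m_2 = 6(Δ_1 - Δ_0) = -36
Natural end conditions: m_0 = m_2 = 0.
Solving the tridiagonal system: m_0 = 0, m_1 = -9, m_2 = 0.
On [0, 1], S(t) = -1 + 15/2·t + 0·t² - 3/2·t³.
With t = 2/3: S(2/3) = 32/9.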